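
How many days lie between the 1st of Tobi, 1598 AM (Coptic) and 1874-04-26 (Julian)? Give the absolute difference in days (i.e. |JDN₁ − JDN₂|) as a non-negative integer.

2802

First date → JDN 2408454; second date → JDN 2405652.
The interval is |2408454 − 2405652| = 2802 days.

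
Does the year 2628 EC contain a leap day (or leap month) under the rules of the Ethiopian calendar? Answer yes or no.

2628 mod 4 = 0; in the Ethiopian calendar a year is leap when year mod 4 = 3, so it is a common year.

no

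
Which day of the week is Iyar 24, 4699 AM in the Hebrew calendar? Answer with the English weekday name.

Thursday

In the proleptic Gregorian calendar this is 21 May 939 (JDN 2064163).
JDN 2064163 mod 7 = 3, and JDN 0 was a Monday, so this is a Thursday.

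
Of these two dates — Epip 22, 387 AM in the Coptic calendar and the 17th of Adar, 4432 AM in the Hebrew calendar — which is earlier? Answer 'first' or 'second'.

Converting both to JDN: 1966337 vs 1966558; the smaller is the first.

first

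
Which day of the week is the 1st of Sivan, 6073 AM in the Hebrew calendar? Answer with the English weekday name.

Tuesday

This is JDN 2566012 (27 May 2313 Gregorian).
Since JDN mod 7 = 1 (0 = Monday), the day is Tuesday.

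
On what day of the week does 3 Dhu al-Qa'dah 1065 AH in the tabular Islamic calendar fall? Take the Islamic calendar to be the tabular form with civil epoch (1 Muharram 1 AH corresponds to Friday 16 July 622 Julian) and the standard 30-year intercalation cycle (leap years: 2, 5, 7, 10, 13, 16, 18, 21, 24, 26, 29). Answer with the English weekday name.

Equivalently 4 September 1655 Gregorian, JDN 2325783.
JDN 2325783 mod 7 = 5, and JDN 0 was a Monday, so this is a Saturday.

Saturday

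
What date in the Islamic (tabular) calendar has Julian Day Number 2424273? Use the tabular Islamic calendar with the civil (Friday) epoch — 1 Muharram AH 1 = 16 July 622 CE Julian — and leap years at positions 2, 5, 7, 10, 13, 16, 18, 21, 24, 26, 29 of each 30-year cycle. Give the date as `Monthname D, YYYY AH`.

Shawwal 8, 1343 AH

The Gregorian equivalent of JDN 2424273 is 2 May 1925.
In the tabular Islamic calendar that day is Shawwal 8, 1343 AH.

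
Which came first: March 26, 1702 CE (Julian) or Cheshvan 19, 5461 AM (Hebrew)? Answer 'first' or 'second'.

Converting both to JDN: 2342798 vs 2342277; the smaller is the second.

second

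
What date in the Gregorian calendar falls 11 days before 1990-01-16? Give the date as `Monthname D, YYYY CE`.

January 5, 1990 CE

JDN of 1990-01-16 = 2447908.
2447908 − 11 = 2447897.
JDN 2447897 in the Gregorian calendar is January 5, 1990 CE.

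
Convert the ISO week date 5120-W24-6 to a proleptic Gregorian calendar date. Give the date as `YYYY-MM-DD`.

ISO week 1 of 5120 is the week containing the first Thursday of 5120.
Week 24, day 6 (Saturday) lands on 5120-06-12.

5120-06-12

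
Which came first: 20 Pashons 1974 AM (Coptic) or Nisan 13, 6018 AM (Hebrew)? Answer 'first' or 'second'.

The two dates have Julian Day Numbers 2545927 and 2545885 respectively.
Since 2545885 < 2545927, the second date comes first.

second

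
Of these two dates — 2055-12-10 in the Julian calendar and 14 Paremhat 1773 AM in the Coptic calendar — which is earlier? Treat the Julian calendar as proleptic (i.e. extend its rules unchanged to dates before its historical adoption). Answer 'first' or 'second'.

First date → JDN 2471990; second date → JDN 2472446.
JDN 2471990 < JDN 2472446, so the first date is earlier.

first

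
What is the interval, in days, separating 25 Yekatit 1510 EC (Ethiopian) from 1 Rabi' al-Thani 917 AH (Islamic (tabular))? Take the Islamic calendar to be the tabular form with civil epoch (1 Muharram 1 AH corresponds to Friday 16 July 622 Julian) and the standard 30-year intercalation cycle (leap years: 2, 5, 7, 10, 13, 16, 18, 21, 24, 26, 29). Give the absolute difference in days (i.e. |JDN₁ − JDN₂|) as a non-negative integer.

First date → JDN 2275557; second date → JDN 2273129.
The interval is |2275557 − 2273129| = 2428 days.

2428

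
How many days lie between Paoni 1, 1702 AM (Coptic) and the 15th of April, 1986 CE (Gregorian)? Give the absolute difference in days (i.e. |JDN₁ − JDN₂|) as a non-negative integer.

JDN of the first date = 2446590.
JDN of the second date = 2446536.
|2446536 − 2446590| = 54.

54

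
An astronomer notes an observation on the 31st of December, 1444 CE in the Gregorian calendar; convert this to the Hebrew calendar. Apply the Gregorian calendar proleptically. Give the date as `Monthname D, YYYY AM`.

Tevet 12, 5205 AM

Julian Day Number of the source date = 2248835.
Converting JDN 2248835 to the Hebrew calendar gives 12 Tevet 5205 AM.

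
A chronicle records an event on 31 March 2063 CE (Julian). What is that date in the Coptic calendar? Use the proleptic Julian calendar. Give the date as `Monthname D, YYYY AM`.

Parmouti 5, 1779 AM

The source date corresponds to 13 April 2063 in the Gregorian calendar (JDN 2474658).
That day falls on 5 Parmouti 1779 AM in the Coptic calendar.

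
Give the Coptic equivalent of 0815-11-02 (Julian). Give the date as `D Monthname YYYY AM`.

The source date corresponds to 6 November 815 in the proleptic Gregorian calendar (JDN 2019042).
That day falls on 5 Hathor 532 AM in the Coptic calendar.

5 Hathor 532 AM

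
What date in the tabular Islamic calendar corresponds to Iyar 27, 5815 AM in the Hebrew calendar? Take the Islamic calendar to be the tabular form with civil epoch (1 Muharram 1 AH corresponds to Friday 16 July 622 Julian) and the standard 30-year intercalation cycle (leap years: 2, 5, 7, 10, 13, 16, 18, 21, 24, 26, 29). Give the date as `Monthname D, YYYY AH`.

Shawwal 28, 1477 AH

Julian Day Number of the source date = 2471778.
Converting JDN 2471778 to the tabular Islamic calendar gives 28 Shawwal 1477 AH.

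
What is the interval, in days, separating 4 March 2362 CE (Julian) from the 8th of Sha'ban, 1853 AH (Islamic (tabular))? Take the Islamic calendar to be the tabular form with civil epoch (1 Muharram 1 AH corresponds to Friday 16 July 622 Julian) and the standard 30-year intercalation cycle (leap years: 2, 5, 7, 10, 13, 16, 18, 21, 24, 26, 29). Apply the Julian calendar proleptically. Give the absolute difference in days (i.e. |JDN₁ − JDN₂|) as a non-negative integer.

21100

JDN of the first date = 2583841.
JDN of the second date = 2604941.
|2604941 − 2583841| = 21100.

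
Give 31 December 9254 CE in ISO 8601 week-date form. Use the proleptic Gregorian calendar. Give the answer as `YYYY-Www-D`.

9254-W53-4

The weekday is Thursday (ISO weekday 4).
That Thursday belongs to ISO week 53 of ISO year 9254.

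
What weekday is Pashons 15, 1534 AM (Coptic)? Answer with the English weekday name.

In the Gregorian calendar this is 22 May 1818 (JDN 2385212).
Since JDN mod 7 = 4 (0 = Monday), the day is Friday.

Friday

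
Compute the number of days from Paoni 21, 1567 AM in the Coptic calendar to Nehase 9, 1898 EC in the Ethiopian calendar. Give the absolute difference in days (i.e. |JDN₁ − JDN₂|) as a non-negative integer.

First date → JDN 2397301; second date → JDN 2417438.
The interval is |2397301 − 2417438| = 20137 days.

20137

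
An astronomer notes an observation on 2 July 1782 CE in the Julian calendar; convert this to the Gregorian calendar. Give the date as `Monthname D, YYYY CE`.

The Julian–Gregorian offset here is 11 days (Julian trailing).
2 July 1782 Julian + 11 days → 13 July 1782 Gregorian.

July 13, 1782 CE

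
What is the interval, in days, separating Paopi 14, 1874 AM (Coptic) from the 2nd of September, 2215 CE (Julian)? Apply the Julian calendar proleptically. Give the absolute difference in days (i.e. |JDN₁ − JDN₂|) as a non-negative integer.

21145

JDN of the first date = 2509186.
JDN of the second date = 2530331.
|2530331 − 2509186| = 21145.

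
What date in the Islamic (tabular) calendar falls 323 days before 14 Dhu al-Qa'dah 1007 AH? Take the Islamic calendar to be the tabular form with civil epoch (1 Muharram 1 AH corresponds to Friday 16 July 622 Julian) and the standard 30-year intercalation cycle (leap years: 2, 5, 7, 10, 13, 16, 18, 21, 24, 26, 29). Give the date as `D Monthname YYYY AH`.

16 Dhu al-Hijjah 1006 AH

JDN of 14 Dhu al-Qa'dah 1007 AH = 2305241.
2305241 − 323 = 2304918.
JDN 2304918 in the tabular Islamic calendar is 16 Dhu al-Hijjah 1006 AH.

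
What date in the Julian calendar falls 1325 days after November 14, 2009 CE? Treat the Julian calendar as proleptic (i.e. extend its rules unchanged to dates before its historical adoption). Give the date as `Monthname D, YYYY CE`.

July 1, 2013 CE

Counting 1325 days forward from JDN 2455163 reaches JDN 2456488, which is July 1, 2013 CE.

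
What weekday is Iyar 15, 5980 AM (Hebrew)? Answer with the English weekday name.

Equivalently 18 May 2220 Gregorian, JDN 2532036.
Since JDN mod 7 = 3 (0 = Monday), the day is Thursday.

Thursday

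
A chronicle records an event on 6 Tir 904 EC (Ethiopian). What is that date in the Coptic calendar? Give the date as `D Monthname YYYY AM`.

6 Tobi 628 AM

The source date corresponds to 7 January 912 in the proleptic Gregorian calendar (JDN 2054167).
That day falls on 6 Tobi 628 AM in the Coptic calendar.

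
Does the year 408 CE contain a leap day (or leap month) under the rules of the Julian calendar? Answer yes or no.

yes

408 mod 4 = 0, so it is a leap year in the Julian calendar.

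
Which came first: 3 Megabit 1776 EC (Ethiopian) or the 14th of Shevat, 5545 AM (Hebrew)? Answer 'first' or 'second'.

first

Converting both to JDN: 2372722 vs 2373043; the smaller is the first.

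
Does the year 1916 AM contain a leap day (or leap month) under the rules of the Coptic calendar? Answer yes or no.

no

1916 mod 4 = 0; in the Coptic calendar a year is leap when year mod 4 = 3, so it is a common year.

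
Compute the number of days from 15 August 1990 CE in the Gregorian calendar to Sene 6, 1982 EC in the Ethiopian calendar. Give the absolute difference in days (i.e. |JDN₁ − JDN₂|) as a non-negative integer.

JDN of the first date = 2448119.
JDN of the second date = 2448056.
|2448056 − 2448119| = 63.

63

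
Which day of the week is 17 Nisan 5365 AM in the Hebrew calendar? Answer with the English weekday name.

In the Gregorian calendar this is 5 April 1605 (JDN 2307369).
2307369 ≡ 1 (mod 7); counting from Monday = 0 gives Tuesday.

Tuesday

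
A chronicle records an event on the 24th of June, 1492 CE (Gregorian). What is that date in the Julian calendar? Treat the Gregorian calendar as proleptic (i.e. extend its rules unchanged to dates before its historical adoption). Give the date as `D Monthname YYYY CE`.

15 June 1492 CE

The Julian–Gregorian offset here is 9 days (Julian trailing).
24 June 1492 Gregorian − 9 days → 15 June 1492 Julian.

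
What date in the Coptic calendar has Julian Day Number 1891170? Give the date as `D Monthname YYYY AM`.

1 Paopi 182 AM

The proleptic Gregorian equivalent of JDN 1891170 is 29 September 465.
In the Coptic calendar that day is 1 Paopi 182 AM.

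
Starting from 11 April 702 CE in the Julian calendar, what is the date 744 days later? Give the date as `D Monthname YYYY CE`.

24 April 704 CE

Counting 744 days forward from JDN 1977564 reaches JDN 1978308, which is 24 April 704 CE.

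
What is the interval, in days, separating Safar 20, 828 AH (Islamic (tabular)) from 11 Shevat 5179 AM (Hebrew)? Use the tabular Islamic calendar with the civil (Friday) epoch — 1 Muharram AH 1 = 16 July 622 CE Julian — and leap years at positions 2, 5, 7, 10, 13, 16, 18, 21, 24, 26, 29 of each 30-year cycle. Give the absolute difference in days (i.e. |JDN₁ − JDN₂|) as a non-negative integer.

First date → JDN 2241550; second date → JDN 2239355.
The interval is |2241550 − 2239355| = 2195 days.

2195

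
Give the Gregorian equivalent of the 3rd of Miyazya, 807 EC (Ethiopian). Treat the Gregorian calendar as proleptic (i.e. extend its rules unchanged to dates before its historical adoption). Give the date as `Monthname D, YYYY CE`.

April 2, 815 CE

Julian Day Number of the source date = 2018824.
Converting JDN 2018824 to the Gregorian calendar gives 2 April 815 CE.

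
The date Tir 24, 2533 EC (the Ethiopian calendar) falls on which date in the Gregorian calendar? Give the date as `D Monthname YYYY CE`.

Julian Day Number of the source date = 2649177.
Converting JDN 2649177 to the Gregorian calendar gives 5 February 2541 CE.

5 February 2541 CE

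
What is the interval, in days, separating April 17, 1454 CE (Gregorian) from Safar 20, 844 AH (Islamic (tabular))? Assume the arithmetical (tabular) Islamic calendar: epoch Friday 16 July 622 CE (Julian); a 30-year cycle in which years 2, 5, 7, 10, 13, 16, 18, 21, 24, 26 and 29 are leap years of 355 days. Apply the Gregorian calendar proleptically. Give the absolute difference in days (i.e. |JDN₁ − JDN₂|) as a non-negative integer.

5009

JDN of the first date = 2252229.
JDN of the second date = 2247220.
|2247220 − 2252229| = 5009.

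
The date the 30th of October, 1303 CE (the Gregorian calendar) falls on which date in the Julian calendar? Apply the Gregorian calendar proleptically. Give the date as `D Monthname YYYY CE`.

The Julian–Gregorian offset here is 8 days (Julian trailing).
30 October 1303 Gregorian − 8 days → 22 October 1303 Julian.

22 October 1303 CE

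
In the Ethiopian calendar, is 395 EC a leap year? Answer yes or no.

yes

395 mod 4 = 3; in the Ethiopian calendar a year is leap when year mod 4 = 3, so it is a leap year.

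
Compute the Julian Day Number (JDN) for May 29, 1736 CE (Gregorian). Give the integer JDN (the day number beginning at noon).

JDN 2299161 is 15 October 1582 CE (Gregorian); the target day is +56109 days from there, so JDN = 2355270.

2355270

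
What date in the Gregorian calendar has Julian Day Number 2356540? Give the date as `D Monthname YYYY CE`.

JDN 2451545 is 1 Jan 2000; 2356540 is −95005 days from there.

20 November 1739 CE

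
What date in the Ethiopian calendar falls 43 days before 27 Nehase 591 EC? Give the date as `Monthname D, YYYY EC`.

Counting 43 days back from JDN 1940074 reaches JDN 1940031, which is Hamle 14, 591 EC.

Hamle 14, 591 EC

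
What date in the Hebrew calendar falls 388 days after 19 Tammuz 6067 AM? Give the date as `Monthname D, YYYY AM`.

Av 23, 6068 AM

Counting 388 days forward from JDN 2563874 reaches JDN 2564262, which is Av 23, 6068 AM.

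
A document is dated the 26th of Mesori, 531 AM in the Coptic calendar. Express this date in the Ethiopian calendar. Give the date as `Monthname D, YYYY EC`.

Nehase 26, 807 EC

The source date corresponds to 23 August 815 in the proleptic Gregorian calendar (JDN 2018967).
That day falls on 26 Nehase 807 EC in the Ethiopian calendar.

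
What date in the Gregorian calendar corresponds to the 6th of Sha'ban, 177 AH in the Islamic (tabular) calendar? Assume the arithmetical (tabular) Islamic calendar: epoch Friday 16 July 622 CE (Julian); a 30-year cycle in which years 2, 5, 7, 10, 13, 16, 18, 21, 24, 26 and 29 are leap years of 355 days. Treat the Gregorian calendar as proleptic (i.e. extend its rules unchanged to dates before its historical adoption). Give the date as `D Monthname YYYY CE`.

20 November 793 CE

Julian Day Number of the source date = 2011021.
Converting JDN 2011021 to the Gregorian calendar gives 20 November 793 CE.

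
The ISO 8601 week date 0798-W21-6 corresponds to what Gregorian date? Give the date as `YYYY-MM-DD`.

0798-05-23

ISO week 1 of 798 is the week containing the first Thursday of 798.
Week 21, day 6 (Saturday) lands on 0798-05-23.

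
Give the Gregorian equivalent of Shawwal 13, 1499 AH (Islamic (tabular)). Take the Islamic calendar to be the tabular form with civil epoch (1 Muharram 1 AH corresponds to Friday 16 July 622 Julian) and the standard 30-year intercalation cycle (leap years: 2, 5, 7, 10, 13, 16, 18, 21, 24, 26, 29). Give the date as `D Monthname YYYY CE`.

Julian Day Number of the source date = 2479559.
Converting JDN 2479559 to the Gregorian calendar gives 12 September 2076 CE.

12 September 2076 CE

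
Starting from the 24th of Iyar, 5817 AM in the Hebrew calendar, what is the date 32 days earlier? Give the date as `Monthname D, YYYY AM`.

Counting 32 days back from JDN 2472512 reaches JDN 2472480, which is Nisan 22, 5817 AM.

Nisan 22, 5817 AM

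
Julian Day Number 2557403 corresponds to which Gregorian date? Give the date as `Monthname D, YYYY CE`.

October 30, 2289 CE

Counting from JDN 2299161 = 15 Oct 1582 gives an offset of 258242 days.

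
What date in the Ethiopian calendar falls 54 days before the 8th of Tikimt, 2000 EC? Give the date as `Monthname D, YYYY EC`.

Nehase 20, 1999 EC

Counting 54 days back from JDN 2454393 reaches JDN 2454339, which is Nehase 20, 1999 EC.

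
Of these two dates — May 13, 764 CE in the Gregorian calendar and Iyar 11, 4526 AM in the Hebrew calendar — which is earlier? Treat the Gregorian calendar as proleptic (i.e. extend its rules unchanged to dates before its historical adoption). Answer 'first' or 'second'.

first

First date → JDN 2000238; second date → JDN 2000954.
JDN 2000238 < JDN 2000954, so the first date is earlier.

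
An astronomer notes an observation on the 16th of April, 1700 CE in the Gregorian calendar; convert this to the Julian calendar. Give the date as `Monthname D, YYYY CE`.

At this point the Julian calendar is 11 days behind the Gregorian.
16 April 1700 Gregorian − 11 days → 5 April 1700 Julian.

April 5, 1700 CE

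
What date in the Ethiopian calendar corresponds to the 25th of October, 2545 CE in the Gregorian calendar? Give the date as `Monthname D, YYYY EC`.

Tikimt 11, 2538 EC

Julian Day Number of the source date = 2650900.
Converting JDN 2650900 to the Ethiopian calendar gives 11 Tikimt 2538 EC.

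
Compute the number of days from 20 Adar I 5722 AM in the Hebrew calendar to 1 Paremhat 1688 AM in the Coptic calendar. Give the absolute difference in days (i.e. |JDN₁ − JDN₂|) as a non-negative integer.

First date → JDN 2437720; second date → JDN 2441387.
The interval is |2437720 − 2441387| = 3667 days.

3667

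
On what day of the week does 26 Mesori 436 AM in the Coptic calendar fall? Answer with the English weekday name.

Equivalently 23 August 720 Gregorian, JDN 1984269.
1984269 ≡ 0 (mod 7); counting from Monday = 0 gives Monday.

Monday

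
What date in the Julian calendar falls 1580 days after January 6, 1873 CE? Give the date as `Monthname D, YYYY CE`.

JDN of January 6, 1873 CE = 2405177.
2405177 + 1580 = 2406757.
JDN 2406757 in the Julian calendar is May 5, 1877 CE.

May 5, 1877 CE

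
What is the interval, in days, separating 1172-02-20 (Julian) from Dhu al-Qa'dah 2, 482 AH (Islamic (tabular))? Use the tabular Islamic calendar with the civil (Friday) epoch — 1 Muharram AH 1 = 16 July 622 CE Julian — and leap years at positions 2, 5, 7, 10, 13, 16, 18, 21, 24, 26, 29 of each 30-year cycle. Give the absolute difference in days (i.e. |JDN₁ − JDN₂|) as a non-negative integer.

JDN of the first date = 2149181.
JDN of the second date = 2119186.
|2119186 − 2149181| = 29995.

29995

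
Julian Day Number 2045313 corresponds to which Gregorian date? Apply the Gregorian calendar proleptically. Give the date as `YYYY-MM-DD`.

JDN 2451545 is 1 Jan 2000; 2045313 is −406232 days from there.

0887-10-10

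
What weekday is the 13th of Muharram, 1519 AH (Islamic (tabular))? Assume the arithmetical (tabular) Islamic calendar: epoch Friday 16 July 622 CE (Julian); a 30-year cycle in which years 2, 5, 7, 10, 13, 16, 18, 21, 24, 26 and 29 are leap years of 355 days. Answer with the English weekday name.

This is JDN 2486381 (18 May 2095 Gregorian).
JDN 2486381 mod 7 = 2, and JDN 0 was a Monday, so this is a Wednesday.

Wednesday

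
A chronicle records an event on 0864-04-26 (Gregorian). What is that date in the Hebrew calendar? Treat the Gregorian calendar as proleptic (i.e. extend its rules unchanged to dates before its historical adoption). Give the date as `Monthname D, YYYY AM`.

Both dates share Julian Day Number 2036746; in the Hebrew calendar that is 12 Iyar 4624 AM.

Iyar 12, 4624 AM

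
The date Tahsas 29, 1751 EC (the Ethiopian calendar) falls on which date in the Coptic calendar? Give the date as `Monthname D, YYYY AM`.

The source date corresponds to 5 January 1759 in the Gregorian calendar (JDN 2363526).
That day falls on 29 Koiak 1475 AM in the Coptic calendar.

Koiak 29, 1475 AM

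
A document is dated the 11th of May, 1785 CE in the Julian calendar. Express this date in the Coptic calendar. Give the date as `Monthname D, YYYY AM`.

Julian Day Number of the source date = 2373160.
Converting JDN 2373160 to the Coptic calendar gives 16 Pashons 1501 AM.

Pashons 16, 1501 AM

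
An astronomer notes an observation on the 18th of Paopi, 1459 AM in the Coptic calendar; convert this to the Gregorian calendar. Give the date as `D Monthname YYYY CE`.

26 October 1742 CE

Julian Day Number of the source date = 2357611.
Converting JDN 2357611 to the Gregorian calendar gives 26 October 1742 CE.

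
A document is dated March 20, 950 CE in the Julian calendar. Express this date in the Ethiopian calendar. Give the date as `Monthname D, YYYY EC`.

Megabit 24, 942 EC

Both dates share Julian Day Number 2068124; in the Ethiopian calendar that is 24 Megabit 942 EC.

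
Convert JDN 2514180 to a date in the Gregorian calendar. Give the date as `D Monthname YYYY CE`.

Counting from JDN 2299161 = 15 Oct 1582 gives an offset of 215019 days.

28 June 2171 CE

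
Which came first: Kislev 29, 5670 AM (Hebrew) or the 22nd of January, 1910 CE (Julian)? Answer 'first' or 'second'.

first

The two dates have Julian Day Numbers 2418653 and 2418707 respectively.
Since 2418653 < 2418707, the first date comes first.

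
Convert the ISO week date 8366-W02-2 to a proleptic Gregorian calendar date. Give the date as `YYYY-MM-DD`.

ISO week 1 of 8366 is the week containing the first Thursday of 8366.
Week 2, day 2 (Tuesday) lands on 8366-01-11.

8366-01-11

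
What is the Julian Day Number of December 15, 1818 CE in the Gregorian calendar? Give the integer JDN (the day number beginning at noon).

JDN 2451545 is 1 January 2000 CE (Gregorian); the target day is −66126 days from there, so JDN = 2385419.

2385419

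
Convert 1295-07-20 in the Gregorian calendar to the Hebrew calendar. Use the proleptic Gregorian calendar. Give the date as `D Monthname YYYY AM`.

Julian Day Number of the source date = 2194250.
Converting JDN 2194250 to the Hebrew calendar gives 28 Tammuz 5055 AM.

28 Tammuz 5055 AM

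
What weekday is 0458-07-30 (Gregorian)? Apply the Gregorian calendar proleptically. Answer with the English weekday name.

Since JDN mod 7 = 1 (0 = Monday), the day is Tuesday.

Tuesday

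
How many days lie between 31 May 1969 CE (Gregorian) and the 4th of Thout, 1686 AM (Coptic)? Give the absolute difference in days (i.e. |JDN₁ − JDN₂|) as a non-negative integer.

JDN of the first date = 2440373.
JDN of the second date = 2440479.
|2440479 − 2440373| = 106.

106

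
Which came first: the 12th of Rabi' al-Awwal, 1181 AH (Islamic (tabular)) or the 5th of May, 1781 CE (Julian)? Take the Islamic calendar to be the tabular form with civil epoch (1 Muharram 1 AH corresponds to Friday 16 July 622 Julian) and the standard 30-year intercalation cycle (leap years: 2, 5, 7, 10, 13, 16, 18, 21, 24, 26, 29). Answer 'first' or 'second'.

Converting both to JDN: 2366663 vs 2371693; the smaller is the first.

first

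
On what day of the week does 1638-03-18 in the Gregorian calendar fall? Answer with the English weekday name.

Thursday

2319404 ≡ 3 (mod 7); counting from Monday = 0 gives Thursday.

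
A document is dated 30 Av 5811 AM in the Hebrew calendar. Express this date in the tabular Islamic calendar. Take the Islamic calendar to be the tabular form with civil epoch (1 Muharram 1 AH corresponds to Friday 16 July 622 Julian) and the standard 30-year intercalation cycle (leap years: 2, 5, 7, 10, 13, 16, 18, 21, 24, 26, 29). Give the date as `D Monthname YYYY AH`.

30 Dhu al-Qa'dah 1473 AH

The source date corresponds to 8 August 2051 in the Gregorian calendar (JDN 2470392).
That day falls on 30 Dhu al-Qa'dah 1473 AH in the tabular Islamic calendar.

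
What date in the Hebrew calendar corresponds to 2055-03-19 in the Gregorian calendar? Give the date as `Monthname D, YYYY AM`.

Adar 19, 5815 AM

Both dates share Julian Day Number 2471711; in the Hebrew calendar that is 19 Adar 5815 AM.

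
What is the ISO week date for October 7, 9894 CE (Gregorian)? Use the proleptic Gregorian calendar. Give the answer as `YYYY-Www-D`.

The weekday is Sunday (ISO weekday 7).
That Sunday belongs to ISO week 40 of ISO year 9894.

9894-W40-7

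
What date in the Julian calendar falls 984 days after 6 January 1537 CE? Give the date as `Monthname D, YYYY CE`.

The starting date is JDN 2282453; 2282453 + 984 = 2283437.
JDN 2283437 corresponds to September 17, 1539 CE.

September 17, 1539 CE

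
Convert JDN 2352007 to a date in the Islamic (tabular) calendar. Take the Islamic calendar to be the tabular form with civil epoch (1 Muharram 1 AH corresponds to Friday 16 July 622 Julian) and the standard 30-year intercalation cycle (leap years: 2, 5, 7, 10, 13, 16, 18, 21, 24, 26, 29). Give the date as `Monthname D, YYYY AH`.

Dhu al-Qa'dah 4, 1139 AH

JDN 2352007 is 23 June 1727 in the Gregorian calendar.
In the tabular Islamic calendar that day is Dhu al-Qa'dah 4, 1139 AH.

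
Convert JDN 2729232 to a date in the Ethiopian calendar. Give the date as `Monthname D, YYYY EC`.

Megabit 29, 2752 EC

JDN 2729232 is 13 April 2760 in the Gregorian calendar.
In the Ethiopian calendar that day is Megabit 29, 2752 EC.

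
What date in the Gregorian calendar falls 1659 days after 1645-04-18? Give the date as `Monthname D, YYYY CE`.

November 2, 1649 CE

JDN of 1645-04-18 = 2321992.
2321992 + 1659 = 2323651.
JDN 2323651 in the Gregorian calendar is November 2, 1649 CE.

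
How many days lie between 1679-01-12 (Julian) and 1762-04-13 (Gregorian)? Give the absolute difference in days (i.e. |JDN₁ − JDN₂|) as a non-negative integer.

JDN of the first date = 2334324.
JDN of the second date = 2364720.
|2364720 − 2334324| = 30396.

30396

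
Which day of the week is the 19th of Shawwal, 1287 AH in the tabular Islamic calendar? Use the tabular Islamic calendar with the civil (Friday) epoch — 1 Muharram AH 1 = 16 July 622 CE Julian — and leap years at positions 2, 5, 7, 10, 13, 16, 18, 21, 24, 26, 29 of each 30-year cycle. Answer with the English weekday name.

This is JDN 2404440 (12 January 1871 Gregorian).
2404440 ≡ 3 (mod 7); counting from Monday = 0 gives Thursday.

Thursday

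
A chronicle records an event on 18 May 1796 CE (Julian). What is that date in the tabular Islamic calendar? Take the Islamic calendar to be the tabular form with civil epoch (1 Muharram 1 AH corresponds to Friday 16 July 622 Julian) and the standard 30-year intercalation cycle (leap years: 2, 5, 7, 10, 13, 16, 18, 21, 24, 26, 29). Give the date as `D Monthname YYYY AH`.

22 Dhu al-Qa'dah 1210 AH

The source date corresponds to 29 May 1796 in the Gregorian calendar (JDN 2377185).
That day falls on 22 Dhu al-Qa'dah 1210 AH in the tabular Islamic calendar.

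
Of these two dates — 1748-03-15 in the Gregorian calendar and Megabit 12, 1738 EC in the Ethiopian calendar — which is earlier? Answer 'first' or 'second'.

second

The two dates have Julian Day Numbers 2359578 and 2358851 respectively.
Since 2358851 < 2359578, the second date comes first.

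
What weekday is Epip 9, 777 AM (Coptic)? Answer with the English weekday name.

Tuesday

In the proleptic Gregorian calendar this is 9 July 1061 (JDN 2108772).
Since JDN mod 7 = 1 (0 = Monday), the day is Tuesday.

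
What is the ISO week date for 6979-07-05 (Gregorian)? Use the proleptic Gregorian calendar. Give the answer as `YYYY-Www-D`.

6979-W27-1

The weekday is Monday (ISO weekday 1).
That Monday belongs to ISO week 27 of ISO year 6979.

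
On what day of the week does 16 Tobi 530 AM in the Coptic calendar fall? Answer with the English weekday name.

Wednesday

Equivalently 15 January 814 Gregorian, JDN 2018382.
JDN 2018382 mod 7 = 2, and JDN 0 was a Monday, so this is a Wednesday.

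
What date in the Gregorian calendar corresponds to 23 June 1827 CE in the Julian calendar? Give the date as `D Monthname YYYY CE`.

The Julian–Gregorian offset here is 12 days (Julian trailing).
23 June 1827 Julian + 12 days → 5 July 1827 Gregorian.

5 July 1827 CE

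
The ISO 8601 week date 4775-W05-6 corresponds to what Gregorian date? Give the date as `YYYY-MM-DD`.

4775-02-01

ISO week 1 of 4775 is the week containing the first Thursday of 4775.
Week 5, day 6 (Saturday) lands on 4775-02-01.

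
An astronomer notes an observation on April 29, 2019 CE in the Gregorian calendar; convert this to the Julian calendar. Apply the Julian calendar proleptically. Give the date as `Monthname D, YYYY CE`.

April 16, 2019 CE

At this point the Julian calendar is 13 days behind the Gregorian.
29 April 2019 Gregorian − 13 days → 16 April 2019 Julian.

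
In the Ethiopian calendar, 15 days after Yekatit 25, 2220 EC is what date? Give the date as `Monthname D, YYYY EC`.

Megabit 10, 2220 EC

Counting 15 days forward from JDN 2534885 reaches JDN 2534900, which is Megabit 10, 2220 EC.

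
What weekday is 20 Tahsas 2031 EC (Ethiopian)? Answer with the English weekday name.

Equivalently 29 December 2038 Gregorian, JDN 2465787.
Since JDN mod 7 = 2 (0 = Monday), the day is Wednesday.

Wednesday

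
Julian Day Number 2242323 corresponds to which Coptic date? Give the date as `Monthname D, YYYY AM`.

Meshir 29, 1143 AM

JDN 2242323 is 4 March 1427 in the proleptic Gregorian calendar.
In the Coptic calendar that day is Meshir 29, 1143 AM.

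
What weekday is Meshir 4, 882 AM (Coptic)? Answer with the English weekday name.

This is JDN 2146968 (5 February 1166 Gregorian).
2146968 ≡ 5 (mod 7); counting from Monday = 0 gives Saturday.

Saturday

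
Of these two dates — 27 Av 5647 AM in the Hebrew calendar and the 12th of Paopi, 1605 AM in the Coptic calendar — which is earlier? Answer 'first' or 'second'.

first

First date → JDN 2410501; second date → JDN 2410932.
JDN 2410501 < JDN 2410932, so the first date is earlier.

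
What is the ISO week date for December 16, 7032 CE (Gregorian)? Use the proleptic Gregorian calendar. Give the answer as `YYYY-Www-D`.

The weekday is Sunday (ISO weekday 7).
That Sunday belongs to ISO week 50 of ISO year 7032.

7032-W50-7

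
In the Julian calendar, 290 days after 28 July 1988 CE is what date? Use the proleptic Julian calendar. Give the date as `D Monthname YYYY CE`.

14 May 1989 CE

JDN of 28 July 1988 CE = 2447384.
2447384 + 290 = 2447674.
JDN 2447674 in the Julian calendar is 14 May 1989 CE.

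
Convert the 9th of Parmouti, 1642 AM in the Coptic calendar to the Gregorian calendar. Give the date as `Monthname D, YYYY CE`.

April 17, 1926 CE

Both dates share Julian Day Number 2424623; in the Gregorian calendar that is 17 April 1926 CE.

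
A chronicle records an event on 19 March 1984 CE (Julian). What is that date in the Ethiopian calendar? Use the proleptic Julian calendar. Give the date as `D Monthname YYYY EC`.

Julian Day Number of the source date = 2445792.
Converting JDN 2445792 to the Ethiopian calendar gives 23 Megabit 1976 EC.

23 Megabit 1976 EC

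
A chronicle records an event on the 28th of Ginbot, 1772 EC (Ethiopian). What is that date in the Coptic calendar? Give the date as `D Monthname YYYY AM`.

Both dates share Julian Day Number 2371346; in the Coptic calendar that is 28 Pashons 1496 AM.

28 Pashons 1496 AM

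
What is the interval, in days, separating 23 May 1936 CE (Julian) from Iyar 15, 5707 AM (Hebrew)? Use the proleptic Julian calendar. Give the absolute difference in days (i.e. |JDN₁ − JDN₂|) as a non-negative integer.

First date → JDN 2428325; second date → JDN 2432311.
The interval is |2428325 − 2432311| = 3986 days.

3986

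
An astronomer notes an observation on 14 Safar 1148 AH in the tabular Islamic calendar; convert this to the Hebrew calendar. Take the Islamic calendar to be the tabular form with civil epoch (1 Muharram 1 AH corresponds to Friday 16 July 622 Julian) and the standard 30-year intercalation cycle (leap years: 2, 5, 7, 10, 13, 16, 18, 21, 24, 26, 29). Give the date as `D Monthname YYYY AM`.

Both dates share Julian Day Number 2354942; in the Hebrew calendar that is 16 Tammuz 5495 AM.

16 Tammuz 5495 AM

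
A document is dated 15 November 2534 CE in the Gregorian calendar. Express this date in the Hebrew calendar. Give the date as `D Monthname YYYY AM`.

Julian Day Number of the source date = 2646903.
Converting JDN 2646903 to the Hebrew calendar gives 7 Kislev 6295 AM.

7 Kislev 6295 AM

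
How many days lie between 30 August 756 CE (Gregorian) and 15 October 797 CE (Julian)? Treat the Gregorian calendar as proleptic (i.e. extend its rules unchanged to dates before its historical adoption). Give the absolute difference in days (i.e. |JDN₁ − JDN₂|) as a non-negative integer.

First date → JDN 1997425; second date → JDN 2012450.
The interval is |1997425 − 2012450| = 15025 days.

15025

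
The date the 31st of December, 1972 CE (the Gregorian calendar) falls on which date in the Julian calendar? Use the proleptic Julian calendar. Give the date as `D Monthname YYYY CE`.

The Julian–Gregorian offset here is 13 days (Julian trailing).
31 December 1972 Gregorian − 13 days → 18 December 1972 Julian.

18 December 1972 CE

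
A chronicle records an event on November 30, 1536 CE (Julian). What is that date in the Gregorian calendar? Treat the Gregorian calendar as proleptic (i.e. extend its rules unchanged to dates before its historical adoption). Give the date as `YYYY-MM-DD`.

At this point the Julian calendar is 10 days behind the Gregorian.
30 November 1536 Julian + 10 days → 10 December 1536 Gregorian.

1536-12-10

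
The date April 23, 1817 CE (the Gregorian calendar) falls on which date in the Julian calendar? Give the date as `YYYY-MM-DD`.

For dates in this range the Gregorian date is 12 days ahead of the Julian.
23 April 1817 Gregorian − 12 days → 11 April 1817 Julian.

1817-04-11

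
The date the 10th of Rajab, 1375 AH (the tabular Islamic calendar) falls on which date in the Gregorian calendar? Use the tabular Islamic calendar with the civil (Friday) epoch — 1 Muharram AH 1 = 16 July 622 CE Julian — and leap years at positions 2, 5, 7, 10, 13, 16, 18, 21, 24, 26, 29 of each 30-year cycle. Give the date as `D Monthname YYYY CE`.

22 February 1956 CE

Julian Day Number of the source date = 2435526.
Converting JDN 2435526 to the Gregorian calendar gives 22 February 1956 CE.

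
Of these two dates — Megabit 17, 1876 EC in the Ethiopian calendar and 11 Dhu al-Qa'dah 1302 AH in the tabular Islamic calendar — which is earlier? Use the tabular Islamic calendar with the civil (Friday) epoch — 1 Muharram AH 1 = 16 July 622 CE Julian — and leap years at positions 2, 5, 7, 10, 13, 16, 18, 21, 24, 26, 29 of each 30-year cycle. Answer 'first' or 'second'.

Converting both to JDN: 2409261 vs 2409776; the smaller is the first.

first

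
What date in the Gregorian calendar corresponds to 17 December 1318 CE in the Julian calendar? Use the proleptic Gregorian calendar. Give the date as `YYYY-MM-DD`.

1318-12-25

At this point the Julian calendar is 8 days behind the Gregorian.
17 December 1318 Julian + 8 days → 25 December 1318 Gregorian.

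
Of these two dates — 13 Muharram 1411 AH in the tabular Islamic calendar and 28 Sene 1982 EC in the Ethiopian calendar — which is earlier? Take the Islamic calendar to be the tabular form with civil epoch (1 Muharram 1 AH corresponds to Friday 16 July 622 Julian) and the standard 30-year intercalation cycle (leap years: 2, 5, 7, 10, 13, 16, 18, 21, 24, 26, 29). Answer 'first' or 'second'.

second

First date → JDN 2448109; second date → JDN 2448078.
JDN 2448078 < JDN 2448109, so the second date is earlier.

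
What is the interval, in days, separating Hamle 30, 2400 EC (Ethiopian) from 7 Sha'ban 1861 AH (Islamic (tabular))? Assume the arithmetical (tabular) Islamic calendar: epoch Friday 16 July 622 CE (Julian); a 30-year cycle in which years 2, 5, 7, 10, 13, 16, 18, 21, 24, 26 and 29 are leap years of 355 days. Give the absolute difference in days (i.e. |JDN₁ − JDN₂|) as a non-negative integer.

6990

First date → JDN 2600785; second date → JDN 2607775.
The interval is |2600785 − 2607775| = 6990 days.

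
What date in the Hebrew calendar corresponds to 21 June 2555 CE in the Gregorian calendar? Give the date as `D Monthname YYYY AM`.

Both dates share Julian Day Number 2654426; in the Hebrew calendar that is 30 Sivan 6315 AM.

30 Sivan 6315 AM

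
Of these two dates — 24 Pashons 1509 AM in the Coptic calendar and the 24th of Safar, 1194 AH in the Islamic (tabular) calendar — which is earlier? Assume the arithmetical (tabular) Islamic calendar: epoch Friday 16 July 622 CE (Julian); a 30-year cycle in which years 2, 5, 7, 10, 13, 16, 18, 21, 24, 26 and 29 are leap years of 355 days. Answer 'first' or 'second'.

second

The two dates have Julian Day Numbers 2376090 and 2371252 respectively.
Since 2371252 < 2376090, the second date comes first.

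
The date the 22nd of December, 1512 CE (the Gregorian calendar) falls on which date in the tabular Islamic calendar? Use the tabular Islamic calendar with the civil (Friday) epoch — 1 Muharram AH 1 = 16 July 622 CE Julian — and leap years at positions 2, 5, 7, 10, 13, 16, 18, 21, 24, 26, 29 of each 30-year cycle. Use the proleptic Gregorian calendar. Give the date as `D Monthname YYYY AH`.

3 Shawwal 918 AH

Both dates share Julian Day Number 2273662; in the tabular Islamic calendar that is 3 Shawwal 918 AH.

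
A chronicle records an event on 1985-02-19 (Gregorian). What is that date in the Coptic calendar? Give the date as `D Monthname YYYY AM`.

12 Meshir 1701 AM

Both dates share Julian Day Number 2446116; in the Coptic calendar that is 12 Meshir 1701 AM.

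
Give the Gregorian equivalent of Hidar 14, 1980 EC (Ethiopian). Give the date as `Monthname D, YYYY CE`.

Julian Day Number of the source date = 2447124.
Converting JDN 2447124 to the Gregorian calendar gives 24 November 1987 CE.

November 24, 1987 CE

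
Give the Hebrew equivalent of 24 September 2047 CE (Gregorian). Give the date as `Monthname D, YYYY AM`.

Tishrei 4, 5808 AM

Both dates share Julian Day Number 2468978; in the Hebrew calendar that is 4 Tishrei 5808 AM.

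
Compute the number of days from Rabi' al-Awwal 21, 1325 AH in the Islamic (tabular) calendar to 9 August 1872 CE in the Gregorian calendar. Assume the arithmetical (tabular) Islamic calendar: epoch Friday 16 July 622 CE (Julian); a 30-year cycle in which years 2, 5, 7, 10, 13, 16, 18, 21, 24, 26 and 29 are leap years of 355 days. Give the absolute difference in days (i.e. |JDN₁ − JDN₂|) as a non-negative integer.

12685

First date → JDN 2417700; second date → JDN 2405015.
The interval is |2417700 − 2405015| = 12685 days.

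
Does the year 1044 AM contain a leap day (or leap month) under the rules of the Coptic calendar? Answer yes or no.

1044 mod 4 = 0; in the Coptic calendar a year is leap when year mod 4 = 3, so it is a common year.

no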